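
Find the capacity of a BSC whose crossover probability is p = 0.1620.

For BSC with error probability p:
C = 1 - H(p) where H(p) is binary entropy
H(0.1620) = -0.1620 × log₂(0.1620) - 0.8380 × log₂(0.8380)
H(p) = 0.6391
C = 1 - 0.6391 = 0.3609 bits/use


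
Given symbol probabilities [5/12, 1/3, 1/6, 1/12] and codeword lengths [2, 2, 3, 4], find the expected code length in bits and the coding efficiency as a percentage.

Average length L = Σ p_i × l_i = 2.3333 bits
Entropy H = 1.7842 bits
Efficiency η = H/L × 100% = 76.46%


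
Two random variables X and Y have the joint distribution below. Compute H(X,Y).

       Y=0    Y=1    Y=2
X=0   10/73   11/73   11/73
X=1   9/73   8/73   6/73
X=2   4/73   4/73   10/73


H(X,Y) = -Σ p(x,y) log₂ p(x,y)
  p(0,0)=10/73: -0.1370 × log₂(0.1370) = 0.3929
  p(0,1)=11/73: -0.1507 × log₂(0.1507) = 0.4114
  p(0,2)=11/73: -0.1507 × log₂(0.1507) = 0.4114
  p(1,0)=9/73: -0.1233 × log₂(0.1233) = 0.3723
  p(1,1)=8/73: -0.1096 × log₂(0.1096) = 0.3496
  p(1,2)=6/73: -0.0822 × log₂(0.0822) = 0.2963
  p(2,0)=4/73: -0.0548 × log₂(0.0548) = 0.2296
  p(2,1)=4/73: -0.0548 × log₂(0.0548) = 0.2296
  p(2,2)=10/73: -0.1370 × log₂(0.1370) = 0.3929
H(X,Y) = 3.0859 bits


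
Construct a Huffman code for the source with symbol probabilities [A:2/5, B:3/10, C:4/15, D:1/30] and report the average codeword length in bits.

Huffman tree construction:
Combine smallest probabilities repeatedly
Resulting codes:
  A: 0 (length 1)
  B: 10 (length 2)
  C: 111 (length 3)
  D: 110 (length 3)
Average length = Σ p(s) × length(s) = 1.9000 bits


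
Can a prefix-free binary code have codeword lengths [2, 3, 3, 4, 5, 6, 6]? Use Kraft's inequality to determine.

Kraft inequality: Σ 2^(-l_i) ≤ 1 for prefix-free code
Calculating: 2^(-2) + 2^(-3) + 2^(-3) + 2^(-4) + 2^(-5) + 2^(-6) + 2^(-6)
= 0.25 + 0.125 + 0.125 + 0.0625 + 0.03125 + 0.015625 + 0.015625
= 0.6250
Since 0.6250 ≤ 1, prefix-free code exists


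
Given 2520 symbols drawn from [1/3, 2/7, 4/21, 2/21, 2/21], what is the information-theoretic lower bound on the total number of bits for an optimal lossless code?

Entropy H = 2.1465 bits/symbol
Minimum bits = H × n = 2.1465 × 2520
= 5409.29 bits


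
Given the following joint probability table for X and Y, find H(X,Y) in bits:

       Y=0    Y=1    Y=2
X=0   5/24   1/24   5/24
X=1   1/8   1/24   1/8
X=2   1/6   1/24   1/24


H(X,Y) = -Σ p(x,y) log₂ p(x,y)
  p(0,0)=5/24: -0.2083 × log₂(0.2083) = 0.4715
  p(0,1)=1/24: -0.0417 × log₂(0.0417) = 0.1910
  p(0,2)=5/24: -0.2083 × log₂(0.2083) = 0.4715
  p(1,0)=1/8: -0.1250 × log₂(0.1250) = 0.3750
  p(1,1)=1/24: -0.0417 × log₂(0.0417) = 0.1910
  p(1,2)=1/8: -0.1250 × log₂(0.1250) = 0.3750
  p(2,0)=1/6: -0.1667 × log₂(0.1667) = 0.4308
  p(2,1)=1/24: -0.0417 × log₂(0.0417) = 0.1910
  p(2,2)=1/24: -0.0417 × log₂(0.0417) = 0.1910
H(X,Y) = 2.8879 bits


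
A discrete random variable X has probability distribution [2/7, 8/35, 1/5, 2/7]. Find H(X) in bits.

H(X) = -Σ p(x) log₂ p(x)
  -2/7 × log₂(2/7) = 0.5164
  -8/35 × log₂(8/35) = 0.4867
  -1/5 × log₂(1/5) = 0.4644
  -2/7 × log₂(2/7) = 0.5164
H(X) = 1.9839 bits


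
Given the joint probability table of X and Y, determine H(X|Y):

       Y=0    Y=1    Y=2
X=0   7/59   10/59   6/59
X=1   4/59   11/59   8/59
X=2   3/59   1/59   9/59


H(X|Y) = Σ_y p(y) H(X|Y=y)
  p(Y=0) = 14/59, H(X|Y=0) = 1.4926
  p(Y=1) = 22/59, H(X|Y=1) = 1.2197
  p(Y=2) = 23/59, H(X|Y=2) = 1.5653
H(X|Y) = 0.2373×1.4926 + 0.3729×1.2197 + 0.3898×1.5653 = 1.4192 bits


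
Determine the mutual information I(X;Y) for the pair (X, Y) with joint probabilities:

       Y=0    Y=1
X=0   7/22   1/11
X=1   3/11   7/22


H(X) = 0.9760, H(Y) = 0.9760, H(X,Y) = 1.8770
I(X;Y) = H(X) + H(Y) - H(X,Y) = 0.0750 bits


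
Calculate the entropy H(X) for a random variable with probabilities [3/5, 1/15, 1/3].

H(X) = -Σ p(x) log₂ p(x)
  -3/5 × log₂(3/5) = 0.4422
  -1/15 × log₂(1/15) = 0.2605
  -1/3 × log₂(1/3) = 0.5283
H(X) = 1.2310 bits


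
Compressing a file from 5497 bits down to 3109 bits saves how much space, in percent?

Space savings = (1 - Compressed/Original) × 100%
= (1 - 3109/5497) × 100%
= 43.44%


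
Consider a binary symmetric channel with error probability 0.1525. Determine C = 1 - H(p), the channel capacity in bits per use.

For BSC with error probability p:
C = 1 - H(p) where H(p) is binary entropy
H(0.1525) = -0.1525 × log₂(0.1525) - 0.8475 × log₂(0.8475)
H(p) = 0.6161
C = 1 - 0.6161 = 0.3839 bits/use


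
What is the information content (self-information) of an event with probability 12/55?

Information content I(x) = -log₂(p(x))
I = -log₂(12/55) = -log₂(0.2182)
I = 2.1964 bits


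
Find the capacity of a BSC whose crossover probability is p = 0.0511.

For BSC with error probability p:
C = 1 - H(p) where H(p) is binary entropy
H(0.0511) = -0.0511 × log₂(0.0511) - 0.9489 × log₂(0.9489)
H(p) = 0.2911
C = 1 - 0.2911 = 0.7089 bits/use


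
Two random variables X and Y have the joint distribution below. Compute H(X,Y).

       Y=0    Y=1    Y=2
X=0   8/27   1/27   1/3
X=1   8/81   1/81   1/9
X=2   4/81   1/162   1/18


H(X,Y) = -Σ p(x,y) log₂ p(x,y)
  p(0,0)=8/27: -0.2963 × log₂(0.2963) = 0.5200
  p(0,1)=1/27: -0.0370 × log₂(0.0370) = 0.1761
  p(0,2)=1/3: -0.3333 × log₂(0.3333) = 0.5283
  p(1,0)=8/81: -0.0988 × log₂(0.0988) = 0.3299
  p(1,1)=1/81: -0.0123 × log₂(0.0123) = 0.0783
  p(1,2)=1/9: -0.1111 × log₂(0.1111) = 0.3522
  p(2,0)=4/81: -0.0494 × log₂(0.0494) = 0.2143
  p(2,1)=1/162: -0.0062 × log₂(0.0062) = 0.0453
  p(2,2)=1/18: -0.0556 × log₂(0.0556) = 0.2317
H(X,Y) = 2.4760 bits


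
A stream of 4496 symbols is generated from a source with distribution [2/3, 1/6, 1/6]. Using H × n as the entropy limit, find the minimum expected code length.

Entropy H = 1.2516 bits/symbol
Minimum bits = H × n = 1.2516 × 4496
= 5627.32 bits


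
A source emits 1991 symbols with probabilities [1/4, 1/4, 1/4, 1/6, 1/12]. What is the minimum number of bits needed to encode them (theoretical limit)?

Entropy H = 2.2296 bits/symbol
Minimum bits = H × n = 2.2296 × 1991
= 4439.08 bits


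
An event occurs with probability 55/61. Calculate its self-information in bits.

Information content I(x) = -log₂(p(x))
I = -log₂(55/61) = -log₂(0.9016)
I = 0.1494 bits


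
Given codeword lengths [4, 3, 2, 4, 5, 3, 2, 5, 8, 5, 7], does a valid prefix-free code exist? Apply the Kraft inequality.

Kraft inequality: Σ 2^(-l_i) ≤ 1 for prefix-free code
Calculating: 2^(-4) + 2^(-3) + 2^(-2) + 2^(-4) + 2^(-5) + 2^(-3) + 2^(-2) + 2^(-5) + 2^(-8) + 2^(-5) + 2^(-7)
= 0.0625 + 0.125 + 0.25 + 0.0625 + 0.03125 + 0.125 + 0.25 + 0.03125 + 0.00390625 + 0.03125 + 0.0078125
= 0.9805
Since 0.9805 ≤ 1, prefix-free code exists


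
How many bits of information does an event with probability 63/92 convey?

Information content I(x) = -log₂(p(x))
I = -log₂(63/92) = -log₂(0.6848)
I = 0.5463 bits


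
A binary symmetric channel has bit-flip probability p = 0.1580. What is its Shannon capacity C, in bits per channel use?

For BSC with error probability p:
C = 1 - H(p) where H(p) is binary entropy
H(0.1580) = -0.1580 × log₂(0.1580) - 0.8420 × log₂(0.8420)
H(p) = 0.6295
C = 1 - 0.6295 = 0.3705 bits/use


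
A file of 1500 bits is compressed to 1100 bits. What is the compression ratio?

Compression ratio = Original / Compressed
= 1500 / 1100 = 1.36:1


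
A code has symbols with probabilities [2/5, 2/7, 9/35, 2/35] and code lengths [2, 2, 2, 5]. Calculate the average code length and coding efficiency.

Average length L = Σ p_i × l_i = 2.1714 bits
Entropy H = 1.7850 bits
Efficiency η = H/L × 100% = 82.20%


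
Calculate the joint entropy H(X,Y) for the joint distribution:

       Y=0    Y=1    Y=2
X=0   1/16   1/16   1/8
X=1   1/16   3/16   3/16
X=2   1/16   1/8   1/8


H(X,Y) = -Σ p(x,y) log₂ p(x,y)
  p(0,0)=1/16: -0.0625 × log₂(0.0625) = 0.2500
  p(0,1)=1/16: -0.0625 × log₂(0.0625) = 0.2500
  p(0,2)=1/8: -0.1250 × log₂(0.1250) = 0.3750
  p(1,0)=1/16: -0.0625 × log₂(0.0625) = 0.2500
  p(1,1)=3/16: -0.1875 × log₂(0.1875) = 0.4528
  p(1,2)=3/16: -0.1875 × log₂(0.1875) = 0.4528
  p(2,0)=1/16: -0.0625 × log₂(0.0625) = 0.2500
  p(2,1)=1/8: -0.1250 × log₂(0.1250) = 0.3750
  p(2,2)=1/8: -0.1250 × log₂(0.1250) = 0.3750
H(X,Y) = 3.0306 bits


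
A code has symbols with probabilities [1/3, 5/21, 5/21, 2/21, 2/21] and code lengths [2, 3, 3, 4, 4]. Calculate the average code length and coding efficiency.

Average length L = Σ p_i × l_i = 2.8571 bits
Entropy H = 2.1604 bits
Efficiency η = H/L × 100% = 75.61%


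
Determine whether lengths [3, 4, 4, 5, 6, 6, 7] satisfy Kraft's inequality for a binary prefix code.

Kraft inequality: Σ 2^(-l_i) ≤ 1 for prefix-free code
Calculating: 2^(-3) + 2^(-4) + 2^(-4) + 2^(-5) + 2^(-6) + 2^(-6) + 2^(-7)
= 0.125 + 0.0625 + 0.0625 + 0.03125 + 0.015625 + 0.015625 + 0.0078125
= 0.3203
Since 0.3203 ≤ 1, prefix-free code exists


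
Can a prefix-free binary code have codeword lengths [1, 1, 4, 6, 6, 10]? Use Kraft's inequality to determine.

Kraft inequality: Σ 2^(-l_i) ≤ 1 for prefix-free code
Calculating: 2^(-1) + 2^(-1) + 2^(-4) + 2^(-6) + 2^(-6) + 2^(-10)
= 0.5 + 0.5 + 0.0625 + 0.015625 + 0.015625 + 0.0009765625
= 1.0947
Since 1.0947 > 1, prefix-free code does not exist


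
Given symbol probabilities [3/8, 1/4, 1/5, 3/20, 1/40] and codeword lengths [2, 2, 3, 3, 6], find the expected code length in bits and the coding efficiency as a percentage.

Average length L = Σ p_i × l_i = 2.4500 bits
Entropy H = 2.0386 bits
Efficiency η = H/L × 100% = 83.21%


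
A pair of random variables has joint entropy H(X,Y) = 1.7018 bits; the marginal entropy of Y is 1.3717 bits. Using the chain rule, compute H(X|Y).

Chain rule: H(X,Y) = H(X|Y) + H(Y)
H(X|Y) = H(X,Y) - H(Y) = 1.7018 - 1.3717 = 0.3301 bits


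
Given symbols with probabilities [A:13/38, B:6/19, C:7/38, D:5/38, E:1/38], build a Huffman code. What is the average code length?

Huffman tree construction:
Combine smallest probabilities repeatedly
Resulting codes:
  A: 11 (length 2)
  B: 10 (length 2)
  C: 01 (length 2)
  D: 001 (length 3)
  E: 000 (length 3)
Average length = Σ p(s) × length(s) = 2.1579 bits


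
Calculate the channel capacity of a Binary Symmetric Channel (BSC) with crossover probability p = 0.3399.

For BSC with error probability p:
C = 1 - H(p) where H(p) is binary entropy
H(0.3399) = -0.3399 × log₂(0.3399) - 0.6601 × log₂(0.6601)
H(p) = 0.9247
C = 1 - 0.9247 = 0.0753 bits/use


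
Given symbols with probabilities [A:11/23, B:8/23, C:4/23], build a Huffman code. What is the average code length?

Huffman tree construction:
Combine smallest probabilities repeatedly
Resulting codes:
  A: 0 (length 1)
  B: 11 (length 2)
  C: 10 (length 2)
Average length = Σ p(s) × length(s) = 1.5217 bits


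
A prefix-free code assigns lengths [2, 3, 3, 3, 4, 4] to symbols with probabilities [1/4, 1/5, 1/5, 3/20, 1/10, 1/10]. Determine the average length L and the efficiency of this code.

Average length L = Σ p_i × l_i = 2.9500 bits
Entropy H = 2.5037 bits
Efficiency η = H/L × 100% = 84.87%


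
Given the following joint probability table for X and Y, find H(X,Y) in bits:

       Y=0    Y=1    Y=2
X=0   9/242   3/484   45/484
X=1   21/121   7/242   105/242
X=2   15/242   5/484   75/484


H(X,Y) = -Σ p(x,y) log₂ p(x,y)
  p(0,0)=9/242: -0.0372 × log₂(0.0372) = 0.1766
  p(0,1)=3/484: -0.0062 × log₂(0.0062) = 0.0455
  p(0,2)=45/484: -0.0930 × log₂(0.0930) = 0.3186
  p(1,0)=21/121: -0.1736 × log₂(0.1736) = 0.4385
  p(1,1)=7/242: -0.0289 × log₂(0.0289) = 0.1479
  p(1,2)=105/242: -0.4339 × log₂(0.4339) = 0.5227
  p(2,0)=15/242: -0.0620 × log₂(0.0620) = 0.2487
  p(2,1)=5/484: -0.0103 × log₂(0.0103) = 0.0682
  p(2,2)=75/484: -0.1550 × log₂(0.1550) = 0.4168
H(X,Y) = 2.3834 bits


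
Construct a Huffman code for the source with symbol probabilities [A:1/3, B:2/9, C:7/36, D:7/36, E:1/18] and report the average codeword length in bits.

Huffman tree construction:
Combine smallest probabilities repeatedly
Resulting codes:
  A: 11 (length 2)
  B: 01 (length 2)
  C: 101 (length 3)
  D: 00 (length 2)
  E: 100 (length 3)
Average length = Σ p(s) × length(s) = 2.2500 bits


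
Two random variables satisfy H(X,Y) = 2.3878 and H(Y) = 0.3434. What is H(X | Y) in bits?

Chain rule: H(X,Y) = H(X|Y) + H(Y)
H(X|Y) = H(X,Y) - H(Y) = 2.3878 - 0.3434 = 2.0444 bits


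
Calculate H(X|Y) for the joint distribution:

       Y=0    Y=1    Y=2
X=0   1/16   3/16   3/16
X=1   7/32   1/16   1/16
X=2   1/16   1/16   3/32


H(X|Y) = Σ_y p(y) H(X|Y=y)
  p(Y=0) = 11/32, H(X|Y=0) = 1.3093
  p(Y=1) = 5/16, H(X|Y=1) = 1.3710
  p(Y=2) = 11/32, H(X|Y=2) = 1.4354
H(X|Y) = 0.3438×1.3093 + 0.3125×1.3710 + 0.3438×1.4354 = 1.3719 bits


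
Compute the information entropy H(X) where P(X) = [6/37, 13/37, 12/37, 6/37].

H(X) = -Σ p(x) log₂ p(x)
  -6/37 × log₂(6/37) = 0.4256
  -13/37 × log₂(13/37) = 0.5302
  -12/37 × log₂(12/37) = 0.5269
  -6/37 × log₂(6/37) = 0.4256
H(X) = 1.9082 bits


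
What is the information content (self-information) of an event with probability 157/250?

Information content I(x) = -log₂(p(x))
I = -log₂(157/250) = -log₂(0.6280)
I = 0.6712 bits


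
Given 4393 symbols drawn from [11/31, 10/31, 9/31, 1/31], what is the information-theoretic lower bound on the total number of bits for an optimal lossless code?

Entropy H = 1.7348 bits/symbol
Minimum bits = H × n = 1.7348 × 4393
= 7620.83 bits


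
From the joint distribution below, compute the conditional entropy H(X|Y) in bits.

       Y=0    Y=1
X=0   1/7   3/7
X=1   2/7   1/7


H(X|Y) = Σ_y p(y) H(X|Y=y)
  p(Y=0) = 3/7, H(X|Y=0) = 0.9183
  p(Y=1) = 4/7, H(X|Y=1) = 0.8113
H(X|Y) = 0.4286×0.9183 + 0.5714×0.8113 = 0.8571 bits


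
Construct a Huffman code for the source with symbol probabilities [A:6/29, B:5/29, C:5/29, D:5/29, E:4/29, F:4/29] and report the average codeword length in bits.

Huffman tree construction:
Combine smallest probabilities repeatedly
Resulting codes:
  A: 01 (length 2)
  B: 110 (length 3)
  C: 111 (length 3)
  D: 00 (length 2)
  E: 100 (length 3)
  F: 101 (length 3)
Average length = Σ p(s) × length(s) = 2.6207 bits


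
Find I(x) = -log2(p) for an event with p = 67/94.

Information content I(x) = -log₂(p(x))
I = -log₂(67/94) = -log₂(0.7128)
I = 0.4885 bits


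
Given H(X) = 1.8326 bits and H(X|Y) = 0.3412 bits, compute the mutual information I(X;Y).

I(X;Y) = H(X) - H(X|Y)
I(X;Y) = 1.8326 - 0.3412 = 1.4914 bits


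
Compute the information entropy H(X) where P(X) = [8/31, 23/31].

H(X) = -Σ p(x) log₂ p(x)
  -8/31 × log₂(8/31) = 0.5043
  -23/31 × log₂(23/31) = 0.3195
H(X) = 0.8238 bits


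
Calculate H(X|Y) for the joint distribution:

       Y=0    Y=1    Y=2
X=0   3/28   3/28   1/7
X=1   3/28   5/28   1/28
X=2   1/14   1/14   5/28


H(X|Y) = Σ_y p(y) H(X|Y=y)
  p(Y=0) = 2/7, H(X|Y=0) = 1.5613
  p(Y=1) = 5/14, H(X|Y=1) = 1.4855
  p(Y=2) = 5/14, H(X|Y=2) = 1.3610
H(X|Y) = 0.2857×1.5613 + 0.3571×1.4855 + 0.3571×1.3610 = 1.4627 bits


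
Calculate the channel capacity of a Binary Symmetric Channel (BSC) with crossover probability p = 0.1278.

For BSC with error probability p:
C = 1 - H(p) where H(p) is binary entropy
H(0.1278) = -0.1278 × log₂(0.1278) - 0.8722 × log₂(0.8722)
H(p) = 0.5514
C = 1 - 0.5514 = 0.4486 bits/use


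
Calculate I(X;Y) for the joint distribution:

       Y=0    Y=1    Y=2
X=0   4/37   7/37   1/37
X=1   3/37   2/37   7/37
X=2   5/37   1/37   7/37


H(X) = 1.5839, H(Y) = 1.5651, H(X,Y) = 2.9035
I(X;Y) = H(X) + H(Y) - H(X,Y) = 0.2455 bits


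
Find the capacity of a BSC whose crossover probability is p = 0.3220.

For BSC with error probability p:
C = 1 - H(p) where H(p) is binary entropy
H(0.3220) = -0.3220 × log₂(0.3220) - 0.6780 × log₂(0.6780)
H(p) = 0.9065
C = 1 - 0.9065 = 0.0935 bits/use


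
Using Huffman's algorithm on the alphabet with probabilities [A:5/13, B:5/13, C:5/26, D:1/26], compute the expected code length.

Huffman tree construction:
Combine smallest probabilities repeatedly
Resulting codes:
  A: 11 (length 2)
  B: 0 (length 1)
  C: 101 (length 3)
  D: 100 (length 3)
Average length = Σ p(s) × length(s) = 1.8462 bits


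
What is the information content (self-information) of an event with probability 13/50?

Information content I(x) = -log₂(p(x))
I = -log₂(13/50) = -log₂(0.2600)
I = 1.9434 bits


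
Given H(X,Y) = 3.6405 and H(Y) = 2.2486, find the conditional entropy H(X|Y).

Chain rule: H(X,Y) = H(X|Y) + H(Y)
H(X|Y) = H(X,Y) - H(Y) = 3.6405 - 2.2486 = 1.3919 bits


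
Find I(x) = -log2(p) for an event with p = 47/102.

Information content I(x) = -log₂(p(x))
I = -log₂(47/102) = -log₂(0.4608)
I = 1.1178 bits


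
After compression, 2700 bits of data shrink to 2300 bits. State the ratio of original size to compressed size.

Compression ratio = Original / Compressed
= 2700 / 2300 = 1.17:1


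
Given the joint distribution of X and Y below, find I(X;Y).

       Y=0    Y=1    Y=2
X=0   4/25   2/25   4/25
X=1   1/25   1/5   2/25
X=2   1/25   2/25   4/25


H(X) = 1.5690, H(Y) = 1.5535, H(X,Y) = 2.9795
I(X;Y) = H(X) + H(Y) - H(X,Y) = 0.1431 bits


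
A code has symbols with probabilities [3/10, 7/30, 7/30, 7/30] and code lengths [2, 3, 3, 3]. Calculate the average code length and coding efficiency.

Average length L = Σ p_i × l_i = 2.7000 bits
Entropy H = 1.9908 bits
Efficiency η = H/L × 100% = 73.73%


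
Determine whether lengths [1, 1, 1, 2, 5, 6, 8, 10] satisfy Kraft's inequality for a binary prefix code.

Kraft inequality: Σ 2^(-l_i) ≤ 1 for prefix-free code
Calculating: 2^(-1) + 2^(-1) + 2^(-1) + 2^(-2) + 2^(-5) + 2^(-6) + 2^(-8) + 2^(-10)
= 0.5 + 0.5 + 0.5 + 0.25 + 0.03125 + 0.015625 + 0.00390625 + 0.0009765625
= 1.8018
Since 1.8018 > 1, prefix-free code does not exist


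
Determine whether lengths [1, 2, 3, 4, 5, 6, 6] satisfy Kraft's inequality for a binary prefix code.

Kraft inequality: Σ 2^(-l_i) ≤ 1 for prefix-free code
Calculating: 2^(-1) + 2^(-2) + 2^(-3) + 2^(-4) + 2^(-5) + 2^(-6) + 2^(-6)
= 0.5 + 0.25 + 0.125 + 0.0625 + 0.03125 + 0.015625 + 0.015625
= 1.0000
Since 1.0000 ≤ 1, prefix-free code exists


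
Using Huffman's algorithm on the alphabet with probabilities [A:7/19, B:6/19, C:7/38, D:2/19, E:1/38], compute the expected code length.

Huffman tree construction:
Combine smallest probabilities repeatedly
Resulting codes:
  A: 0 (length 1)
  B: 10 (length 2)
  C: 111 (length 3)
  D: 1101 (length 4)
  E: 1100 (length 4)
Average length = Σ p(s) × length(s) = 2.0789 bits


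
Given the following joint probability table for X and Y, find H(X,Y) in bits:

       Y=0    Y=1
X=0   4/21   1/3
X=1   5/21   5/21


H(X,Y) = -Σ p(x,y) log₂ p(x,y)
  p(0,0)=4/21: -0.1905 × log₂(0.1905) = 0.4557
  p(0,1)=1/3: -0.3333 × log₂(0.3333) = 0.5283
  p(1,0)=5/21: -0.2381 × log₂(0.2381) = 0.4929
  p(1,1)=5/21: -0.2381 × log₂(0.2381) = 0.4929
H(X,Y) = 1.9699 bits


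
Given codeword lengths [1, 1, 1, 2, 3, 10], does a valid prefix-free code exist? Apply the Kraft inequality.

Kraft inequality: Σ 2^(-l_i) ≤ 1 for prefix-free code
Calculating: 2^(-1) + 2^(-1) + 2^(-1) + 2^(-2) + 2^(-3) + 2^(-10)
= 0.5 + 0.5 + 0.5 + 0.25 + 0.125 + 0.0009765625
= 1.8760
Since 1.8760 > 1, prefix-free code does not exist


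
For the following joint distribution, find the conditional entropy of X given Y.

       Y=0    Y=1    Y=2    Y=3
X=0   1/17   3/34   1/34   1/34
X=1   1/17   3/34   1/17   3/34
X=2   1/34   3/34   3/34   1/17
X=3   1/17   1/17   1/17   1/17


H(X|Y) = Σ_y p(y) H(X|Y=y)
  p(Y=0) = 7/34, H(X|Y=0) = 1.9502
  p(Y=1) = 11/34, H(X|Y=1) = 1.9808
  p(Y=2) = 4/17, H(X|Y=2) = 1.9056
  p(Y=3) = 4/17, H(X|Y=3) = 1.9056
H(X|Y) = 0.2059×1.9502 + 0.3235×1.9808 + 0.2353×1.9056 + 0.2353×1.9056 = 1.9391 bits


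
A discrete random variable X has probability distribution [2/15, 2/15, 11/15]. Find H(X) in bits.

H(X) = -Σ p(x) log₂ p(x)
  -2/15 × log₂(2/15) = 0.3876
  -2/15 × log₂(2/15) = 0.3876
  -11/15 × log₂(11/15) = 0.3281
H(X) = 1.1033 bits


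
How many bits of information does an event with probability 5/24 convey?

Information content I(x) = -log₂(p(x))
I = -log₂(5/24) = -log₂(0.2083)
I = 2.2630 bits


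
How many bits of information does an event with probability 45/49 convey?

Information content I(x) = -log₂(p(x))
I = -log₂(45/49) = -log₂(0.9184)
I = 0.1229 bits


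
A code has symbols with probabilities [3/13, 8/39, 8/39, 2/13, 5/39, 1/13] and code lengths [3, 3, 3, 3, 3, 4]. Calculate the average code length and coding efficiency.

Average length L = Σ p_i × l_i = 3.0769 bits
Entropy H = 2.5058 bits
Efficiency η = H/L × 100% = 81.44%


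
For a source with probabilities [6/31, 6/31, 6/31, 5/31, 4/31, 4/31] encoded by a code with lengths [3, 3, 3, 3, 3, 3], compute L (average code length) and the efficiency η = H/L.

Average length L = Σ p_i × l_i = 3.0000 bits
Entropy H = 2.5626 bits
Efficiency η = H/L × 100% = 85.42%


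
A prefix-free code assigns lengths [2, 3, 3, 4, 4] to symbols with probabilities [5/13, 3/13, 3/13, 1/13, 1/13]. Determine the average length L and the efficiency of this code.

Average length L = Σ p_i × l_i = 2.7692 bits
Entropy H = 2.0759 bits
Efficiency η = H/L × 100% = 74.96%


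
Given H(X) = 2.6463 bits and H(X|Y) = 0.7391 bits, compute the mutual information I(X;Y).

I(X;Y) = H(X) - H(X|Y)
I(X;Y) = 2.6463 - 0.7391 = 1.9072 bits


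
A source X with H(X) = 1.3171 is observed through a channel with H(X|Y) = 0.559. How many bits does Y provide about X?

I(X;Y) = H(X) - H(X|Y)
I(X;Y) = 1.3171 - 0.559 = 0.7581 bits


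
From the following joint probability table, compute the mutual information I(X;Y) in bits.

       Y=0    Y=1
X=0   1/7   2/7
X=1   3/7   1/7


H(X) = 0.9852, H(Y) = 0.9852, H(X,Y) = 1.8424
I(X;Y) = H(X) + H(Y) - H(X,Y) = 0.1281 bits


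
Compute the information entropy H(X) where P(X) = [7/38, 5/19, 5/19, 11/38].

H(X) = -Σ p(x) log₂ p(x)
  -7/38 × log₂(7/38) = 0.4496
  -5/19 × log₂(5/19) = 0.5068
  -5/19 × log₂(5/19) = 0.5068
  -11/38 × log₂(11/38) = 0.5177
H(X) = 1.9810 bits


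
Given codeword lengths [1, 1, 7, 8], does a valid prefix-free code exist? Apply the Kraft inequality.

Kraft inequality: Σ 2^(-l_i) ≤ 1 for prefix-free code
Calculating: 2^(-1) + 2^(-1) + 2^(-7) + 2^(-8)
= 0.5 + 0.5 + 0.0078125 + 0.00390625
= 1.0117
Since 1.0117 > 1, prefix-free code does not exist


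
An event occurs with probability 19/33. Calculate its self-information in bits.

Information content I(x) = -log₂(p(x))
I = -log₂(19/33) = -log₂(0.5758)
I = 0.7965 bits


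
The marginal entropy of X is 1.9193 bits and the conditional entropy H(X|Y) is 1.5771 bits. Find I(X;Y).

I(X;Y) = H(X) - H(X|Y)
I(X;Y) = 1.9193 - 1.5771 = 0.3422 bits


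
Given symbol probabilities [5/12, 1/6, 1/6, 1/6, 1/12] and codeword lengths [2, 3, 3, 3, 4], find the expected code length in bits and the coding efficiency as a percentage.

Average length L = Σ p_i × l_i = 2.6667 bits
Entropy H = 2.1175 bits
Efficiency η = H/L × 100% = 79.41%


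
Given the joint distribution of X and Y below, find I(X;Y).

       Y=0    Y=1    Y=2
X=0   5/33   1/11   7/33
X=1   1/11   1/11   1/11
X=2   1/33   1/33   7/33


H(X) = 1.5395, H(Y) = 1.4787, H(X,Y) = 2.9252
I(X;Y) = H(X) + H(Y) - H(X,Y) = 0.0930 bits


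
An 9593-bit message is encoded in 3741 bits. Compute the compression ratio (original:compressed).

Compression ratio = Original / Compressed
= 9593 / 3741 = 2.56:1


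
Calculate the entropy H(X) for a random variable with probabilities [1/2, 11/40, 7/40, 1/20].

H(X) = -Σ p(x) log₂ p(x)
  -1/2 × log₂(1/2) = 0.5000
  -11/40 × log₂(11/40) = 0.5122
  -7/40 × log₂(7/40) = 0.4401
  -1/20 × log₂(1/20) = 0.2161
H(X) = 1.6683 bits


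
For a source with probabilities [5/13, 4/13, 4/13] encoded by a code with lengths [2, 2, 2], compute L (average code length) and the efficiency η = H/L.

Average length L = Σ p_i × l_i = 2.0000 bits
Entropy H = 1.5766 bits
Efficiency η = H/L × 100% = 78.83%


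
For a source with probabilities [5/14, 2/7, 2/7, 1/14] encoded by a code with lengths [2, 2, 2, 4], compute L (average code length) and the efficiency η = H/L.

Average length L = Σ p_i × l_i = 2.1429 bits
Entropy H = 1.8352 bits
Efficiency η = H/L × 100% = 85.64%


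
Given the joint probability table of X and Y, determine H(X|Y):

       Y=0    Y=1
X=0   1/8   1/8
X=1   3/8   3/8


H(X|Y) = Σ_y p(y) H(X|Y=y)
  p(Y=0) = 1/2, H(X|Y=0) = 0.8113
  p(Y=1) = 1/2, H(X|Y=1) = 0.8113
H(X|Y) = 0.5000×0.8113 + 0.5000×0.8113 = 0.8113 bits


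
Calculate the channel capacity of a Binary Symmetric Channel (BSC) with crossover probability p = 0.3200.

For BSC with error probability p:
C = 1 - H(p) where H(p) is binary entropy
H(0.3200) = -0.3200 × log₂(0.3200) - 0.6800 × log₂(0.6800)
H(p) = 0.9044
C = 1 - 0.9044 = 0.0956 bits/use


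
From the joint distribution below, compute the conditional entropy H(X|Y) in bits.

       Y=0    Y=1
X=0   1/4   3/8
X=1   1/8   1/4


H(X|Y) = Σ_y p(y) H(X|Y=y)
  p(Y=0) = 3/8, H(X|Y=0) = 0.9183
  p(Y=1) = 5/8, H(X|Y=1) = 0.9710
H(X|Y) = 0.3750×0.9183 + 0.6250×0.9710 = 0.9512 bits


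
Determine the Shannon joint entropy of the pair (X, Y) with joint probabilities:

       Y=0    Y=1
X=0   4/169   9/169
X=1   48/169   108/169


H(X,Y) = -Σ p(x,y) log₂ p(x,y)
  p(0,0)=4/169: -0.0237 × log₂(0.0237) = 0.1278
  p(0,1)=9/169: -0.0533 × log₂(0.0533) = 0.2253
  p(1,0)=48/169: -0.2840 × log₂(0.2840) = 0.5158
  p(1,1)=108/169: -0.6391 × log₂(0.6391) = 0.4128
H(X,Y) = 1.2817 bits


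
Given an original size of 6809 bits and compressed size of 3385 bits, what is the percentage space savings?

Space savings = (1 - Compressed/Original) × 100%
= (1 - 3385/6809) × 100%
= 50.29%


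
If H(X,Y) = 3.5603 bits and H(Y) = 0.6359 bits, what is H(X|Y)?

Chain rule: H(X,Y) = H(X|Y) + H(Y)
H(X|Y) = H(X,Y) - H(Y) = 3.5603 - 0.6359 = 2.9244 bits


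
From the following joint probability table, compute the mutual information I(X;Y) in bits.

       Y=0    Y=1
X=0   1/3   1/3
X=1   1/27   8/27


H(X) = 0.9183, H(Y) = 0.9510, H(X,Y) = 1.7527
I(X;Y) = H(X) + H(Y) - H(X,Y) = 0.1165 bits


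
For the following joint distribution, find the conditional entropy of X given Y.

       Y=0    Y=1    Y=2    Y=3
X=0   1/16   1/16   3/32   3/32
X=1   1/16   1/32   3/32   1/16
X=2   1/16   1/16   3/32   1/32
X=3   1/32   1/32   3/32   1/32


H(X|Y) = Σ_y p(y) H(X|Y=y)
  p(Y=0) = 7/32, H(X|Y=0) = 1.9502
  p(Y=1) = 3/16, H(X|Y=1) = 1.9183
  p(Y=2) = 3/8, H(X|Y=2) = 2.0000
  p(Y=3) = 7/32, H(X|Y=3) = 1.8424
H(X|Y) = 0.2188×1.9502 + 0.1875×1.9183 + 0.3750×2.0000 + 0.2188×1.8424 = 1.9393 bits


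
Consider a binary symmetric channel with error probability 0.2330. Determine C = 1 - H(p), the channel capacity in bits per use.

For BSC with error probability p:
C = 1 - H(p) where H(p) is binary entropy
H(0.2330) = -0.2330 × log₂(0.2330) - 0.7670 × log₂(0.7670)
H(p) = 0.7832
C = 1 - 0.7832 = 0.2168 bits/use


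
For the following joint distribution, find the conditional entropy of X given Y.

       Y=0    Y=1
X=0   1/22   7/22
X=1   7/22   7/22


H(X|Y) = Σ_y p(y) H(X|Y=y)
  p(Y=0) = 4/11, H(X|Y=0) = 0.5436
  p(Y=1) = 7/11, H(X|Y=1) = 1.0000
H(X|Y) = 0.3636×0.5436 + 0.6364×1.0000 = 0.8340 bits


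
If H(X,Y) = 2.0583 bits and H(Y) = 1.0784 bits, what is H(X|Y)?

Chain rule: H(X,Y) = H(X|Y) + H(Y)
H(X|Y) = H(X,Y) - H(Y) = 2.0583 - 1.0784 = 0.9799 bits


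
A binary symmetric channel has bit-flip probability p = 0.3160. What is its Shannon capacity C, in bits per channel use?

For BSC with error probability p:
C = 1 - H(p) where H(p) is binary entropy
H(0.3160) = -0.3160 × log₂(0.3160) - 0.6840 × log₂(0.6840)
H(p) = 0.9000
C = 1 - 0.9000 = 0.1000 bits/use


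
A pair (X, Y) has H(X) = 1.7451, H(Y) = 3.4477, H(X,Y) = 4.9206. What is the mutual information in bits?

I(X;Y) = H(X) + H(Y) - H(X,Y)
I(X;Y) = 1.7451 + 3.4477 - 4.9206 = 0.2722 bits


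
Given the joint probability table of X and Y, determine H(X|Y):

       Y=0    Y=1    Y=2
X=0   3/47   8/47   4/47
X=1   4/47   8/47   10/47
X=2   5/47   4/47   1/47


H(X|Y) = Σ_y p(y) H(X|Y=y)
  p(Y=0) = 12/47, H(X|Y=0) = 1.5546
  p(Y=1) = 20/47, H(X|Y=1) = 1.5219
  p(Y=2) = 15/47, H(X|Y=2) = 1.1589
H(X|Y) = 0.2553×1.5546 + 0.4255×1.5219 + 0.3191×1.1589 = 1.4144 bits


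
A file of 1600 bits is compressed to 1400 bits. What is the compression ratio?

Compression ratio = Original / Compressed
= 1600 / 1400 = 1.14:1


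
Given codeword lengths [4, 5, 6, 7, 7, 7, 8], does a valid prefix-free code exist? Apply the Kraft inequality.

Kraft inequality: Σ 2^(-l_i) ≤ 1 for prefix-free code
Calculating: 2^(-4) + 2^(-5) + 2^(-6) + 2^(-7) + 2^(-7) + 2^(-7) + 2^(-8)
= 0.0625 + 0.03125 + 0.015625 + 0.0078125 + 0.0078125 + 0.0078125 + 0.00390625
= 0.1367
Since 0.1367 ≤ 1, prefix-free code exists


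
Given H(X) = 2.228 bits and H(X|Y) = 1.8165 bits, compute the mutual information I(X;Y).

I(X;Y) = H(X) - H(X|Y)
I(X;Y) = 2.228 - 1.8165 = 0.4115 bits


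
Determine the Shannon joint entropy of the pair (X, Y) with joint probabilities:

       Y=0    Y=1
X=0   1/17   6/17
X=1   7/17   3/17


H(X,Y) = -Σ p(x,y) log₂ p(x,y)
  p(0,0)=1/17: -0.0588 × log₂(0.0588) = 0.2404
  p(0,1)=6/17: -0.3529 × log₂(0.3529) = 0.5303
  p(1,0)=7/17: -0.4118 × log₂(0.4118) = 0.5271
  p(1,1)=3/17: -0.1765 × log₂(0.1765) = 0.4416
H(X,Y) = 1.7395 bits


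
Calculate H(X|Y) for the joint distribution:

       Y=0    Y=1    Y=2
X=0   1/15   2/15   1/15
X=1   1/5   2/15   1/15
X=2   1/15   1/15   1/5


H(X|Y) = Σ_y p(y) H(X|Y=y)
  p(Y=0) = 1/3, H(X|Y=0) = 1.3710
  p(Y=1) = 1/3, H(X|Y=1) = 1.5219
  p(Y=2) = 1/3, H(X|Y=2) = 1.3710
H(X|Y) = 0.3333×1.3710 + 0.3333×1.5219 + 0.3333×1.3710 = 1.4213 bits


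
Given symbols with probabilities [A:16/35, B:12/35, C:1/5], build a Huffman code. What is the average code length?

Huffman tree construction:
Combine smallest probabilities repeatedly
Resulting codes:
  A: 0 (length 1)
  B: 11 (length 2)
  C: 10 (length 2)
Average length = Σ p(s) × length(s) = 1.5429 bits


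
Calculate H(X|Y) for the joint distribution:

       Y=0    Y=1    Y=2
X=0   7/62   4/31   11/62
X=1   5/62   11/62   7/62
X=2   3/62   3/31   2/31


H(X|Y) = Σ_y p(y) H(X|Y=y)
  p(Y=0) = 15/62, H(X|Y=0) = 1.5058
  p(Y=1) = 25/62, H(X|Y=1) = 1.5413
  p(Y=2) = 11/31, H(X|Y=2) = 1.4728
H(X|Y) = 0.2419×1.5058 + 0.4032×1.5413 + 0.3548×1.4728 = 1.5084 bits


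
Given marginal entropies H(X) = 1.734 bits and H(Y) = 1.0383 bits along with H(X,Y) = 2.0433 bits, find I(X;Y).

I(X;Y) = H(X) + H(Y) - H(X,Y)
I(X;Y) = 1.734 + 1.0383 - 2.0433 = 0.729 bits


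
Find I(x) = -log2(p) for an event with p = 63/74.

Information content I(x) = -log₂(p(x))
I = -log₂(63/74) = -log₂(0.8514)
I = 0.2322 bits


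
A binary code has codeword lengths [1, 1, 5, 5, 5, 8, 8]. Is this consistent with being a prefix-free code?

Kraft inequality: Σ 2^(-l_i) ≤ 1 for prefix-free code
Calculating: 2^(-1) + 2^(-1) + 2^(-5) + 2^(-5) + 2^(-5) + 2^(-8) + 2^(-8)
= 0.5 + 0.5 + 0.03125 + 0.03125 + 0.03125 + 0.00390625 + 0.00390625
= 1.1016
Since 1.1016 > 1, prefix-free code does not exist


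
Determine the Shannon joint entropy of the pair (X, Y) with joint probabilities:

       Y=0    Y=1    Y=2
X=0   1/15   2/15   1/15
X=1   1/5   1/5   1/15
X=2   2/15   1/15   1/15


H(X,Y) = -Σ p(x,y) log₂ p(x,y)
  p(0,0)=1/15: -0.0667 × log₂(0.0667) = 0.2605
  p(0,1)=2/15: -0.1333 × log₂(0.1333) = 0.3876
  p(0,2)=1/15: -0.0667 × log₂(0.0667) = 0.2605
  p(1,0)=1/5: -0.2000 × log₂(0.2000) = 0.4644
  p(1,1)=1/5: -0.2000 × log₂(0.2000) = 0.4644
  p(1,2)=1/15: -0.0667 × log₂(0.0667) = 0.2605
  p(2,0)=2/15: -0.1333 × log₂(0.1333) = 0.3876
  p(2,1)=1/15: -0.0667 × log₂(0.0667) = 0.2605
  p(2,2)=1/15: -0.0667 × log₂(0.0667) = 0.2605
H(X,Y) = 3.0062 bits


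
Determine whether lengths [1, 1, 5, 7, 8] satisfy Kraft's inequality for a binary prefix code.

Kraft inequality: Σ 2^(-l_i) ≤ 1 for prefix-free code
Calculating: 2^(-1) + 2^(-1) + 2^(-5) + 2^(-7) + 2^(-8)
= 0.5 + 0.5 + 0.03125 + 0.0078125 + 0.00390625
= 1.0430
Since 1.0430 > 1, prefix-free code does not exist


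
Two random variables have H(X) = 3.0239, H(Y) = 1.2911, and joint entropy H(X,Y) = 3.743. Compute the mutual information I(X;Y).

I(X;Y) = H(X) + H(Y) - H(X,Y)
I(X;Y) = 3.0239 + 1.2911 - 3.743 = 0.572 bits


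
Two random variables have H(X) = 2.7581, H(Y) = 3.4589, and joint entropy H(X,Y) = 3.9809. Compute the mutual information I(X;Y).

I(X;Y) = H(X) + H(Y) - H(X,Y)
I(X;Y) = 2.7581 + 3.4589 - 3.9809 = 2.2361 bits


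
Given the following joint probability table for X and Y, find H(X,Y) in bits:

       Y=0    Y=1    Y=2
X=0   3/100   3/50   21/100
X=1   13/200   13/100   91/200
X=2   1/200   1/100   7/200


H(X,Y) = -Σ p(x,y) log₂ p(x,y)
  p(0,0)=3/100: -0.0300 × log₂(0.0300) = 0.1518
  p(0,1)=3/50: -0.0600 × log₂(0.0600) = 0.2435
  p(0,2)=21/100: -0.2100 × log₂(0.2100) = 0.4728
  p(1,0)=13/200: -0.0650 × log₂(0.0650) = 0.2563
  p(1,1)=13/100: -0.1300 × log₂(0.1300) = 0.3826
  p(1,2)=91/200: -0.4550 × log₂(0.4550) = 0.5169
  p(2,0)=1/200: -0.0050 × log₂(0.0050) = 0.0382
  p(2,1)=1/100: -0.0100 × log₂(0.0100) = 0.0664
  p(2,2)=7/200: -0.0350 × log₂(0.0350) = 0.1693
H(X,Y) = 2.2979 bits


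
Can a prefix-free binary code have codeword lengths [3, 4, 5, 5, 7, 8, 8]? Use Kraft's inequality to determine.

Kraft inequality: Σ 2^(-l_i) ≤ 1 for prefix-free code
Calculating: 2^(-3) + 2^(-4) + 2^(-5) + 2^(-5) + 2^(-7) + 2^(-8) + 2^(-8)
= 0.125 + 0.0625 + 0.03125 + 0.03125 + 0.0078125 + 0.00390625 + 0.00390625
= 0.2656
Since 0.2656 ≤ 1, prefix-free code exists


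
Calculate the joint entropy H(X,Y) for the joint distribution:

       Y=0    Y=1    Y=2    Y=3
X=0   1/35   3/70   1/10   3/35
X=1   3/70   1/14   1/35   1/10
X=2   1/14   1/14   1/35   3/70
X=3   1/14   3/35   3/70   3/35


H(X,Y) = -Σ p(x,y) log₂ p(x,y)
  p(0,0)=1/35: -0.0286 × log₂(0.0286) = 0.1466
  p(0,1)=3/70: -0.0429 × log₂(0.0429) = 0.1948
  p(0,2)=1/10: -0.1000 × log₂(0.1000) = 0.3322
  p(0,3)=3/35: -0.0857 × log₂(0.0857) = 0.3038
  p(1,0)=3/70: -0.0429 × log₂(0.0429) = 0.1948
  p(1,1)=1/14: -0.0714 × log₂(0.0714) = 0.2720
  p(1,2)=1/35: -0.0286 × log₂(0.0286) = 0.1466
  p(1,3)=1/10: -0.1000 × log₂(0.1000) = 0.3322
  p(2,0)=1/14: -0.0714 × log₂(0.0714) = 0.2720
  p(2,1)=1/14: -0.0714 × log₂(0.0714) = 0.2720
  p(2,2)=1/35: -0.0286 × log₂(0.0286) = 0.1466
  p(2,3)=3/70: -0.0429 × log₂(0.0429) = 0.1948
  p(3,0)=1/14: -0.0714 × log₂(0.0714) = 0.2720
  p(3,1)=3/35: -0.0857 × log₂(0.0857) = 0.3038
  p(3,2)=3/70: -0.0429 × log₂(0.0429) = 0.1948
  p(3,3)=3/35: -0.0857 × log₂(0.0857) = 0.3038
H(X,Y) = 3.8823 bits


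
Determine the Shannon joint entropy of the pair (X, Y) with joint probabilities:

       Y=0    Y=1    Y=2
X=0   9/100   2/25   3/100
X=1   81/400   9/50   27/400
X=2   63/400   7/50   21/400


H(X,Y) = -Σ p(x,y) log₂ p(x,y)
  p(0,0)=9/100: -0.0900 × log₂(0.0900) = 0.3127
  p(0,1)=2/25: -0.0800 × log₂(0.0800) = 0.2915
  p(0,2)=3/100: -0.0300 × log₂(0.0300) = 0.1518
  p(1,0)=81/400: -0.2025 × log₂(0.2025) = 0.4666
  p(1,1)=9/50: -0.1800 × log₂(0.1800) = 0.4453
  p(1,2)=27/400: -0.0675 × log₂(0.0675) = 0.2625
  p(2,0)=63/400: -0.1575 × log₂(0.1575) = 0.4200
  p(2,1)=7/50: -0.1400 × log₂(0.1400) = 0.3971
  p(2,2)=21/400: -0.0525 × log₂(0.0525) = 0.2232
H(X,Y) = 2.9706 bits


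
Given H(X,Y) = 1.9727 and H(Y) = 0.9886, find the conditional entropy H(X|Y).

Chain rule: H(X,Y) = H(X|Y) + H(Y)
H(X|Y) = H(X,Y) - H(Y) = 1.9727 - 0.9886 = 0.9841 bits


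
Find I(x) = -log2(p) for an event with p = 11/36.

Information content I(x) = -log₂(p(x))
I = -log₂(11/36) = -log₂(0.3056)
I = 1.7105 bits


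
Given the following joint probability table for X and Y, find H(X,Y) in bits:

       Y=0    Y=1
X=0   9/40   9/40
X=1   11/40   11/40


H(X,Y) = -Σ p(x,y) log₂ p(x,y)
  p(0,0)=9/40: -0.2250 × log₂(0.2250) = 0.4842
  p(0,1)=9/40: -0.2250 × log₂(0.2250) = 0.4842
  p(1,0)=11/40: -0.2750 × log₂(0.2750) = 0.5122
  p(1,1)=11/40: -0.2750 × log₂(0.2750) = 0.5122
H(X,Y) = 1.9928 bits


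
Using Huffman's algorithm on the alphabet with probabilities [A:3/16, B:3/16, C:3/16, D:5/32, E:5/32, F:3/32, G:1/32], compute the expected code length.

Huffman tree construction:
Combine smallest probabilities repeatedly
Resulting codes:
  A: 111 (length 3)
  B: 00 (length 2)
  C: 01 (length 2)
  D: 101 (length 3)
  E: 110 (length 3)
  F: 1001 (length 4)
  G: 1000 (length 4)
Average length = Σ p(s) × length(s) = 2.7500 bits


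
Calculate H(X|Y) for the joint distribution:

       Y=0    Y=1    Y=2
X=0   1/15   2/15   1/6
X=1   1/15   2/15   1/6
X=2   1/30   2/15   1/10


H(X|Y) = Σ_y p(y) H(X|Y=y)
  p(Y=0) = 1/6, H(X|Y=0) = 1.5219
  p(Y=1) = 2/5, H(X|Y=1) = 1.5850
  p(Y=2) = 13/30, H(X|Y=2) = 1.5486
H(X|Y) = 0.1667×1.5219 + 0.4000×1.5850 + 0.4333×1.5486 = 1.5587 bits


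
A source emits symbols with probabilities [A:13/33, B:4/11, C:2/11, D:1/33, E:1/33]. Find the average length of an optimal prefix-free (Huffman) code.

Huffman tree construction:
Combine smallest probabilities repeatedly
Resulting codes:
  A: 0 (length 1)
  B: 11 (length 2)
  C: 101 (length 3)
  D: 1000 (length 4)
  E: 1001 (length 4)
Average length = Σ p(s) × length(s) = 1.9091 bits


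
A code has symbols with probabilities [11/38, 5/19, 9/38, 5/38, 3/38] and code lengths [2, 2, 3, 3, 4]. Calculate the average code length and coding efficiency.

Average length L = Σ p_i × l_i = 2.5263 bits
Entropy H = 2.1909 bits
Efficiency η = H/L × 100% = 86.72%


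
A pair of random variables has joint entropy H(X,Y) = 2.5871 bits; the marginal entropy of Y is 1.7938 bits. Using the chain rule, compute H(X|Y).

Chain rule: H(X,Y) = H(X|Y) + H(Y)
H(X|Y) = H(X,Y) - H(Y) = 2.5871 - 1.7938 = 0.7933 bits


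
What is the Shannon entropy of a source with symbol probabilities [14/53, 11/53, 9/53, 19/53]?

H(X) = -Σ p(x) log₂ p(x)
  -14/53 × log₂(14/53) = 0.5073
  -11/53 × log₂(11/53) = 0.4708
  -9/53 × log₂(9/53) = 0.4344
  -19/53 × log₂(19/53) = 0.5306
H(X) = 1.9431 bits


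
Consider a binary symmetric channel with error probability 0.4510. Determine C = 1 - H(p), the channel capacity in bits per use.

For BSC with error probability p:
C = 1 - H(p) where H(p) is binary entropy
H(0.4510) = -0.4510 × log₂(0.4510) - 0.5490 × log₂(0.5490)
H(p) = 0.9931
C = 1 - 0.9931 = 0.0069 bits/use


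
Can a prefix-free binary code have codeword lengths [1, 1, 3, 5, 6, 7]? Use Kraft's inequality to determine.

Kraft inequality: Σ 2^(-l_i) ≤ 1 for prefix-free code
Calculating: 2^(-1) + 2^(-1) + 2^(-3) + 2^(-5) + 2^(-6) + 2^(-7)
= 0.5 + 0.5 + 0.125 + 0.03125 + 0.015625 + 0.0078125
= 1.1797
Since 1.1797 > 1, prefix-free code does not exist


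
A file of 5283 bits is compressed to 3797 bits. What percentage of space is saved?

Space savings = (1 - Compressed/Original) × 100%
= (1 - 3797/5283) × 100%
= 28.13%


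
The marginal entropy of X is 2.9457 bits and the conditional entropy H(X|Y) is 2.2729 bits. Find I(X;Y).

I(X;Y) = H(X) - H(X|Y)
I(X;Y) = 2.9457 - 2.2729 = 0.6728 bits
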